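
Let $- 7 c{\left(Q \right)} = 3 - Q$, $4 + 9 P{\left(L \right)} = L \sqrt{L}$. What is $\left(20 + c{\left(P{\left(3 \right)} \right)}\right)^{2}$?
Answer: $\frac{1510468}{3969} + \frac{2458 \sqrt{3}}{1323} \approx 383.78$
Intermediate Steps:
$P{\left(L \right)} = - \frac{4}{9} + \frac{L^{\frac{3}{2}}}{9}$ ($P{\left(L \right)} = - \frac{4}{9} + \frac{L \sqrt{L}}{9} = - \frac{4}{9} + \frac{L^{\frac{3}{2}}}{9}$)
$c{\left(Q \right)} = - \frac{3}{7} + \frac{Q}{7}$ ($c{\left(Q \right)} = - \frac{3 - Q}{7} = - \frac{3}{7} + \frac{Q}{7}$)
$\left(20 + c{\left(P{\left(3 \right)} \right)}\right)^{2} = \left(20 - \left(\frac{3}{7} - \frac{- \frac{4}{9} + \frac{3^{\frac{3}{2}}}{9}}{7}\right)\right)^{2} = \left(20 - \left(\frac{3}{7} - \frac{- \frac{4}{9} + \frac{3 \sqrt{3}}{9}}{7}\right)\right)^{2} = \left(20 - \left(\frac{3}{7} - \frac{- \frac{4}{9} + \frac{\sqrt{3}}{3}}{7}\right)\right)^{2} = \left(20 - \left(\frac{31}{63} - \frac{\sqrt{3}}{21}\right)\right)^{2} = \left(\frac{1229}{63} + \frac{\sqrt{3}}{21}\right)^{2}$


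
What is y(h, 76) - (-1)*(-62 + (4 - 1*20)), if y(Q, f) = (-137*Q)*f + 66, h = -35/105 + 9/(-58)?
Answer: 441466/87 ≈ 5074.3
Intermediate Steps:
h = -85/174 (h = -35*1/105 + 9*(-1/58) = -⅓ - 9/58 = -85/174 ≈ -0.48851)
y(Q, f) = 66 - 137*Q*f (y(Q, f) = -137*Q*f + 66 = 66 - 137*Q*f)
y(h, 76) - (-1)*(-62 + (4 - 1*20)) = (66 - 137*(-85/174)*76) - (-1)*(-62 + (4 - 1*20)) = (66 + 442510/87) - (-1)*(-62 + (4 - 20)) = 448252/87 - (-1)*(-62 - 16) = 448252/87 - (-1)*(-78) = 448252/87 - 1*78 = 448252/87 - 78 = 441466/87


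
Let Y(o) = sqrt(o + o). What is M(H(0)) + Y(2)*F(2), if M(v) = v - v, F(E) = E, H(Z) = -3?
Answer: 4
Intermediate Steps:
Y(o) = sqrt(2)*sqrt(o) (Y(o) = sqrt(2*o) = sqrt(2)*sqrt(o))
M(v) = 0
M(H(0)) + Y(2)*F(2) = 0 + (sqrt(2)*sqrt(2))*2 = 0 + 2*2 = 0 + 4 = 4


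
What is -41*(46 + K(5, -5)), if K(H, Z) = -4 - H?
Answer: -1517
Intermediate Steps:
-41*(46 + K(5, -5)) = -41*(46 + (-4 - 1*5)) = -41*(46 + (-4 - 5)) = -41*(46 - 9) = -41*37 = -1517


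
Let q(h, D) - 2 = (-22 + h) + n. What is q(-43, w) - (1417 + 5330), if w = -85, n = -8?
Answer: -6818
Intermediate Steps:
q(h, D) = -28 + h (q(h, D) = 2 + ((-22 + h) - 8) = 2 + (-30 + h) = -28 + h)
q(-43, w) - (1417 + 5330) = (-28 - 43) - (1417 + 5330) = -71 - 1*6747 = -71 - 6747 = -6818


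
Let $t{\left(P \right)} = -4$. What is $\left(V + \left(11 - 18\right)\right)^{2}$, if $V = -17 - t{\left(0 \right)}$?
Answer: $400$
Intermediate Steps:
$V = -13$ ($V = -17 - -4 = -17 + 4 = -13$)
$\left(V + \left(11 - 18\right)\right)^{2} = \left(-13 + \left(11 - 18\right)\right)^{2} = \left(-13 - 7\right)^{2} = \left(-20\right)^{2} = 400$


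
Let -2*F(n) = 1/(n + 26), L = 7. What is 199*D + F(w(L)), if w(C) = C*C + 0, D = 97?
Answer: 2895449/150 ≈ 19303.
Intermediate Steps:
w(C) = C² (w(C) = C² + 0 = C²)
F(n) = -1/(2*(26 + n)) (F(n) = -1/(2*(n + 26)) = -1/(2*(26 + n)))
199*D + F(w(L)) = 199*97 - 1/(52 + 2*7²) = 19303 - 1/(52 + 2*49) = 19303 - 1/(52 + 98) = 19303 - 1/150 = 2895449/150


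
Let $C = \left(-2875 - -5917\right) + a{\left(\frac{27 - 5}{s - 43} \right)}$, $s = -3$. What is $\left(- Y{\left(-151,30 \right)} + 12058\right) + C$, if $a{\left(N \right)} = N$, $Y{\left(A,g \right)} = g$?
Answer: $\frac{346599}{23} \approx 15070.0$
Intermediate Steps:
$C = \frac{69955}{23}$ ($C = \left(-2875 - -5917\right) + \frac{27 - 5}{-3 - 43} = \left(-2875 + 5917\right) + \frac{22}{-46} = 3042 + 22 \left(- \frac{1}{46}\right) = 3042 - \frac{11}{23} = \frac{69955}{23} \approx 3041.5$)
$\left(- Y{\left(-151,30 \right)} + 12058\right) + C = \left(\left(-1\right) 30 + 12058\right) + \frac{69955}{23} = \left(-30 + 12058\right) + \frac{69955}{23} = 12028 + \frac{69955}{23} = \frac{346599}{23}$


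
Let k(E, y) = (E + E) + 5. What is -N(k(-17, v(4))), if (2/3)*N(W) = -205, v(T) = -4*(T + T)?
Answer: 615/2 ≈ 307.50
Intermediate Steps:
v(T) = -8*T
k(E, y) = 5 + 2*E (k(E, y) = 2*E + 5 = 5 + 2*E)
N(W) = -615/2 (N(W) = (3/2)*(-205) = -615/2)
-N(k(-17, v(4))) = -1*(-615/2) = 615/2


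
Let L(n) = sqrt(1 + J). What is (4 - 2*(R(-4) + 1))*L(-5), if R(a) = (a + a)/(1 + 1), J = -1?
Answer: 0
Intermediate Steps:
L(n) = 0 (L(n) = sqrt(1 - 1) = sqrt(0) = 0)
R(a) = a (R(a) = (2*a)/2 = (2*a)*(1/2) = a)
(4 - 2*(R(-4) + 1))*L(-5) = (4 - 2*(-4 + 1))*0 = (4 - 2*(-3))*0 = (4 + 6)*0 = 10*0 = 0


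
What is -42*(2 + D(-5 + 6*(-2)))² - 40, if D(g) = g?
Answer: -9490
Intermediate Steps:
-42*(2 + D(-5 + 6*(-2)))² - 40 = -42*(2 + (-5 + 6*(-2)))² - 40 = -42*(2 + (-5 - 12))² - 40 = -42*(2 - 17)² - 40 = -42*(-15)² - 40 = -42*225 - 40 = -9450 - 40 = -9490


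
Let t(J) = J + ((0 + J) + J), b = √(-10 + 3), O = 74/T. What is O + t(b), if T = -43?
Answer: -74/43 + 3*I*√7 ≈ -1.7209 + 7.9373*I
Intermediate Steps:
O = -74/43 (O = 74/(-43) = 74*(-1/43) = -74/43 ≈ -1.7209)
b = I*√7 (b = √(-7) = I*√7 ≈ 2.6458*I)
t(J) = 3*J (t(J) = J + (J + J) = J + 2*J = 3*J)
O + t(b) = -74/43 + 3*(I*√7) = -74/43 + 3*I*√7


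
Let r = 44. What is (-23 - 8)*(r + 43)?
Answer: -2697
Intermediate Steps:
(-23 - 8)*(r + 43) = (-23 - 8)*(44 + 43) = -31*87 = -2697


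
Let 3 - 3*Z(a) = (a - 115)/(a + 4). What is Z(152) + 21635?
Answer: 10125611/468 ≈ 21636.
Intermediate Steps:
Z(a) = 1 - (-115 + a)/(3*(4 + a)) (Z(a) = 1 - (a - 115)/(3*(a + 4)) = 1 - (-115 + a)/(3*(4 + a)))
Z(152) + 21635 = (127 + 2*152)/(3*(4 + 152)) + 21635 = (⅓)*(127 + 304)/156 + 21635 = (⅓)*(1/156)*431 + 21635 = 431/468 + 21635 = 10125611/468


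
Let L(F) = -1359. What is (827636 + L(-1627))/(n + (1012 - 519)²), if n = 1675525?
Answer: 826277/1918574 ≈ 0.43067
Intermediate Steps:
(827636 + L(-1627))/(n + (1012 - 519)²) = (827636 - 1359)/(1675525 + (1012 - 519)²) = 826277/(1675525 + 493²) = 826277/(1675525 + 243049) = 826277/1918574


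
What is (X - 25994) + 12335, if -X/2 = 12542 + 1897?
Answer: -42537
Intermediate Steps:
X = -28878 (X = -2*(12542 + 1897) = -2*14439 = -28878)
(X - 25994) + 12335 = (-28878 - 25994) + 12335 = -54872 + 12335 = -42537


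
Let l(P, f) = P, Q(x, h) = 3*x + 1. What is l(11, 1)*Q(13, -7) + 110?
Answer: 550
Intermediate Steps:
Q(x, h) = 1 + 3*x
l(11, 1)*Q(13, -7) + 110 = 11*(1 + 3*13) + 110 = 11*(1 + 39) + 110 = 11*40 + 110 = 440 + 110 = 550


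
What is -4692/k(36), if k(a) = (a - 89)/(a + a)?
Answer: 337824/53 ≈ 6374.0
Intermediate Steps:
k(a) = (-89 + a)/(2*a) (k(a) = (-89 + a)/((2*a)) = (-89 + a)*(1/(2*a)) = (-89 + a)/(2*a))
-4692/k(36) = -4692*72/(-89 + 36) = -4692/((½)*(1/36)*(-53)) = -4692/(-53/72) = -4692*(-72/53) = 337824/53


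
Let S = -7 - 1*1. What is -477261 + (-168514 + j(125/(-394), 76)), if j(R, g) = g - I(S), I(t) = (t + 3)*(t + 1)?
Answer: -645734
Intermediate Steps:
S = -8 (S = -7 - 1 = -8)
I(t) = (1 + t)*(3 + t) (I(t) = (3 + t)*(1 + t) = (1 + t)*(3 + t))
j(R, g) = -35 + g (j(R, g) = g - (3 + (-8)² + 4*(-8)) = g - (3 + 64 - 32) = g - 1*35 = g - 35 = -35 + g)
-477261 + (-168514 + j(125/(-394), 76)) = -477261 + (-168514 + (-35 + 76)) = -477261 + (-168514 + 41) = -477261 - 168473 = -645734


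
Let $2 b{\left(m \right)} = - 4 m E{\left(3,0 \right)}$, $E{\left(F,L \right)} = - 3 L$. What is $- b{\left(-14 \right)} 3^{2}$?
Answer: $0$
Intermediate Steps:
$b{\left(m \right)} = 0$ ($b{\left(m \right)} = \frac{- 4 m \left(\left(-3\right) 0\right)}{2} = \frac{- 4 m 0}{2} = \frac{1}{2} \cdot 0 = 0$)
$- b{\left(-14 \right)} 3^{2} = \left(-1\right) 0 \cdot 3^{2} = 0 \cdot 9 = 0$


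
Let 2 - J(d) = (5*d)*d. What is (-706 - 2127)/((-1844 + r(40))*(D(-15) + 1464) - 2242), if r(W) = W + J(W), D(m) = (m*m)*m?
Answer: -2833/18729380 ≈ -0.00015126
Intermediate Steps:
J(d) = 2 - 5*d² (J(d) = 2 - 5*d*d = 2 - 5*d²)
D(m) = m³ (D(m) = m²*m = m³)
r(W) = 2 + W - 5*W² (r(W) = W + (2 - 5*W²) = 2 + W - 5*W²)
(-706 - 2127)/((-1844 + r(40))*(D(-15) + 1464) - 2242) = (-706 - 2127)/((-1844 + (2 + 40 - 5*40²))*((-15)³ + 1464) - 2242) = -2833/((-1844 + (2 + 40 - 5*1600))*(-3375 + 1464) - 2242) = -2833/((-1844 + (2 + 40 - 8000))*(-1911) - 2242) = -2833/((-1844 - 7958)*(-1911) - 2242) = -2833/(-9802*(-1911) - 2242) = -2833/(18731622 - 2242) = -2833/18729380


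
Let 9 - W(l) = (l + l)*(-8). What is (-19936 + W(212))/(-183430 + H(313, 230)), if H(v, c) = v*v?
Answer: 16535/85461 ≈ 0.19348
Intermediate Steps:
W(l) = 9 + 16*l (W(l) = 9 - (l + l)*(-8) = 9 - 2*l*(-8) = 9 - (-16)*l = 9 + 16*l)
H(v, c) = v²
(-19936 + W(212))/(-183430 + H(313, 230)) = (-19936 + (9 + 16*212))/(-183430 + 313²) = (-19936 + (9 + 3392))/(-183430 + 97969) = (-19936 + 3401)/(-85461) = -16535*(-1/85461) = 16535/85461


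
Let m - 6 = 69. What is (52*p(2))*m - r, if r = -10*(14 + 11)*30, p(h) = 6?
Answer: 30900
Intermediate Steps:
m = 75 (m = 6 + 69 = 75)
r = -7500 (r = -10*25*30 = -250*30 = -7500)
(52*p(2))*m - r = (52*6)*75 - 1*(-7500) = 312*75 + 7500 = 23400 + 7500 = 30900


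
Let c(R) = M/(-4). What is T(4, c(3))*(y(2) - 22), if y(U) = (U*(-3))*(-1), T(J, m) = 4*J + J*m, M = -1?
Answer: -272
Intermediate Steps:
c(R) = 1/4 (c(R) = -1/(-4) = -1*(-1/4) = 1/4)
y(U) = 3*U (y(U) = -3*U*(-1) = 3*U)
T(4, c(3))*(y(2) - 22) = (4*(4 + 1/4))*(3*2 - 22) = (4*(17/4))*(6 - 22) = 17*(-16) = -272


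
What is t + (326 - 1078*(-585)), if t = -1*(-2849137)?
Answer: 3480093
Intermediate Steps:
t = 2849137
t + (326 - 1078*(-585)) = 2849137 + (326 - 1078*(-585)) = 2849137 + (326 + 630630) = 2849137 + 630956 = 3480093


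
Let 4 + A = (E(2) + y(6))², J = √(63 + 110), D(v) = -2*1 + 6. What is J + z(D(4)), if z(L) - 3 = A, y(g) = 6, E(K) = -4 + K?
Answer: 15 + √173 ≈ 28.153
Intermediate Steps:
D(v) = 4 (D(v) = -2 + 6 = 4)
J = √173 ≈ 13.153
A = 12 (A = -4 + ((-4 + 2) + 6)² = -4 + (-2 + 6)² = -4 + 4² = -4 + 16 = 12)
z(L) = 15 (z(L) = 3 + 12 = 15)
J + z(D(4)) = √173 + 15 = 15 + √173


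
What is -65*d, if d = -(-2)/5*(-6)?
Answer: 156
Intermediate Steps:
d = -12/5 (d = -(-2)/5*(-6) = -2*(-1/5)*(-6) = (2/5)*(-6) = -12/5 ≈ -2.4000)
-65*d = -65*(-12/5) = 156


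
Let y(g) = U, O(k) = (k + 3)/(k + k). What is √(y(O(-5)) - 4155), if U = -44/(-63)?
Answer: I*√1832047/21 ≈ 64.454*I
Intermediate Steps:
O(k) = (3 + k)/(2*k) (O(k) = (3 + k)/((2*k)) = (3 + k)*(1/(2*k)) = (3 + k)/(2*k))
U = 44/63 (U = -44*(-1/63) = 44/63 ≈ 0.69841)
y(g) = 44/63
√(y(O(-5)) - 4155) = √(44/63 - 4155) = √(-261721/63) = I*√1832047/21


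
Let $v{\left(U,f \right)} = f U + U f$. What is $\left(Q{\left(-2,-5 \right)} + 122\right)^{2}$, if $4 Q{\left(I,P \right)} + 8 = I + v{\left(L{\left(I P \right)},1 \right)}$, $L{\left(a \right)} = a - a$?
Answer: $\frac{57121}{4} \approx 14280.0$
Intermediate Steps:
$L{\left(a \right)} = 0$
$v{\left(U,f \right)} = 2 U f$ ($v{\left(U,f \right)} = U f + U f = 2 U f$)
$Q{\left(I,P \right)} = -2 + \frac{I}{4}$ ($Q{\left(I,P \right)} = -2 + \frac{I + 2 \cdot 0 \cdot 1}{4} = -2 + \frac{I + 0}{4} = -2 + \frac{I}{4}$)
$\left(Q{\left(-2,-5 \right)} + 122\right)^{2} = \left(\left(-2 + \frac{1}{4} \left(-2\right)\right) + 122\right)^{2} = \left(\left(-2 - \frac{1}{2}\right) + 122\right)^{2} = \left(- \frac{5}{2} + 122\right)^{2} = \left(\frac{239}{2}\right)^{2} = \frac{57121}{4}$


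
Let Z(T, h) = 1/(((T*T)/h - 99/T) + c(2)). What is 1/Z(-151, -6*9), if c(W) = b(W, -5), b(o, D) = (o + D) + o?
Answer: -3445759/8154 ≈ -422.58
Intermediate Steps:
b(o, D) = D + 2*o (b(o, D) = (D + o) + o = D + 2*o)
c(W) = -5 + 2*W
Z(T, h) = 1/(-1 - 99/T + T²/h) (Z(T, h) = 1/(((T*T)/h - 99/T) + (-5 + 2*2)) = 1/((T²/h - 99/T) + (-5 + 4)) = 1/((-99/T + T²/h) - 1) = 1/(-1 - 99/T + T²/h))
1/Z(-151, -6*9) = 1/(-1*(-151)*(-6*9)/(-1*(-151)³ + 99*(-6*9) - (-906)*9)) = 1/(-1*(-151)*(-54)/(-1*(-3442951) + 99*(-54) - 151*(-54))) = 1/(-1*(-151)*(-54)/(3442951 - 5346 + 8154)) = 1/(-1*(-151)*(-54)/3445759) = 1/(-1*(-151)*(-54)*1/3445759) = 1/(-8154/3445759) = -3445759/8154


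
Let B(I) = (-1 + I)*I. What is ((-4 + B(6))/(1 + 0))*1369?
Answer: 35594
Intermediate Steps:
B(I) = I*(-1 + I)
((-4 + B(6))/(1 + 0))*1369 = ((-4 + 6*(-1 + 6))/(1 + 0))*1369 = ((-4 + 6*5)/1)*1369 = ((-4 + 30)*1)*1369 = (26*1)*1369 = 26*1369 = 35594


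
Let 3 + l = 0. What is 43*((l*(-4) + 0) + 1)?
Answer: 559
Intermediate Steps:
l = -3 (l = -3 + 0 = -3)
43*((l*(-4) + 0) + 1) = 43*((-3*(-4) + 0) + 1) = 43*((12 + 0) + 1) = 43*(12 + 1) = 43*13 = 559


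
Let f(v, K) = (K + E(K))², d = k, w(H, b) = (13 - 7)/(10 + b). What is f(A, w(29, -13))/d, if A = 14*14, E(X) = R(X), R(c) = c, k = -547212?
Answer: -4/136803 ≈ -2.9239e-5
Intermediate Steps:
w(H, b) = 6/(10 + b)
E(X) = X
d = -547212
A = 196
f(v, K) = 4*K² (f(v, K) = (K + K)² = (2*K)² = 4*K²)
f(A, w(29, -13))/d = (4*(6/(10 - 13))²)/(-547212) = (4*(6/(-3))²)*(-1/547212) = (4*(6*(-⅓))²)*(-1/547212) = (4*(-2)²)*(-1/547212) = (4*4)*(-1/547212) = 16*(-1/547212) = -4/136803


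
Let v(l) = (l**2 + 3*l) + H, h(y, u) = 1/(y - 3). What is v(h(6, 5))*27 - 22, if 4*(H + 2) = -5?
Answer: -319/4 ≈ -79.750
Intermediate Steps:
h(y, u) = 1/(-3 + y)
H = -13/4 (H = -2 + (1/4)*(-5) = -2 - 5/4 = -13/4 ≈ -3.2500)
v(l) = -13/4 + l**2 + 3*l (v(l) = (l**2 + 3*l) - 13/4 = -13/4 + l**2 + 3*l)
v(h(6, 5))*27 - 22 = (-13/4 + (1/(-3 + 6))**2 + 3/(-3 + 6))*27 - 22 = (-13/4 + (1/3)**2 + 3/3)*27 - 22 = (-13/4 + (1/3)**2 + 3*(1/3))*27 - 22 = (-13/4 + 1/9 + 1)*27 - 22 = -77/36*27 - 22 = -231/4 - 22 = -319/4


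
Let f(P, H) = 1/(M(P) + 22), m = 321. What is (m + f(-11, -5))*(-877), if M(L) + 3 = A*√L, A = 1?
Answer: 877*(-321*√11 + 6100*I)/(√11 - 19*I) ≈ -2.8156e+5 + 7.819*I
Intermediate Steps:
M(L) = -3 + √L (M(L) = -3 + 1*√L = -3 + √L)
f(P, H) = 1/(19 + √P) (f(P, H) = 1/((-3 + √P) + 22) = 1/(19 + √P))
(m + f(-11, -5))*(-877) = (321 + 1/(19 + √(-11)))*(-877) = (321 + 1/(19 + I*√11))*(-877) = -281517 - 877/(19 + I*√11)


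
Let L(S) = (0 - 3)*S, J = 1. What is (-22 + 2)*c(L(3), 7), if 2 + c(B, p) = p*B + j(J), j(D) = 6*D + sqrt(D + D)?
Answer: 1180 - 20*sqrt(2) ≈ 1151.7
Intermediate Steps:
L(S) = -3*S
j(D) = 6*D + sqrt(2)*sqrt(D) (j(D) = 6*D + sqrt(2*D) = 6*D + sqrt(2)*sqrt(D))
c(B, p) = 4 + sqrt(2) + B*p (c(B, p) = -2 + (p*B + (6*1 + sqrt(2)*sqrt(1))) = -2 + (B*p + (6 + sqrt(2)*1)) = -2 + (B*p + (6 + sqrt(2))) = -2 + (6 + sqrt(2) + B*p) = 4 + sqrt(2) + B*p)
(-22 + 2)*c(L(3), 7) = (-22 + 2)*(4 + sqrt(2) - 3*3*7) = -20*(4 + sqrt(2) - 9*7) = -20*(4 + sqrt(2) - 63) = -20*(-59 + sqrt(2)) = 1180 - 20*sqrt(2)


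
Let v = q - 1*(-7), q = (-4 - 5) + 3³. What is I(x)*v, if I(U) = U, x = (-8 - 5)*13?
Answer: -4225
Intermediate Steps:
q = 18 (q = -9 + 27 = 18)
x = -169 (x = -13*13 = -169)
v = 25 (v = 18 - 1*(-7) = 18 + 7 = 25)
I(x)*v = -169*25 = -4225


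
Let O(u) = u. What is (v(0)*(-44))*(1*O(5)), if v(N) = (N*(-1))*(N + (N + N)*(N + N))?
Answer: 0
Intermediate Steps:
v(N) = -N*(N + 4*N²) (v(N) = (-N)*(N + (2*N)*(2*N)) = (-N)*(N + 4*N²) = -N*(N + 4*N²))
(v(0)*(-44))*(1*O(5)) = ((0²*(-1 - 4*0))*(-44))*(1*5) = ((0*(-1 + 0))*(-44))*5 = ((0*(-1))*(-44))*5 = (0*(-44))*5 = 0*5 = 0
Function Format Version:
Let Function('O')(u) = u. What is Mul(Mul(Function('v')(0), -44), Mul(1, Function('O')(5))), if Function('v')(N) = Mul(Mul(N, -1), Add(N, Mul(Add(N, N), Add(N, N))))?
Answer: 0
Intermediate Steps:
Function('v')(N) = Mul(-1, N, Add(N, Mul(4, Pow(N, 2)))) (Function('v')(N) = Mul(Mul(-1, N), Add(N, Mul(Mul(2, N), Mul(2, N)))) = Mul(Mul(-1, N), Add(N, Mul(4, Pow(N, 2)))) = Mul(-1, N, Add(N, Mul(4, Pow(N, 2)))))
Mul(Mul(Function('v')(0), -44), Mul(1, Function('O')(5))) = Mul(Mul(Mul(Pow(0, 2), Add(-1, Mul(-4, 0))), -44), Mul(1, 5)) = Mul(Mul(Mul(0, Add(-1, 0)), -44), 5) = Mul(Mul(Mul(0, -1), -44), 5) = Mul(Mul(0, -44), 5) = Mul(0, 5) = 0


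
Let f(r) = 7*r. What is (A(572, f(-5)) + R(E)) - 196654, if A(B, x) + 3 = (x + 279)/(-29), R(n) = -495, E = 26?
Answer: -5717652/29 ≈ -1.9716e+5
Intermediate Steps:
A(B, x) = -366/29 - x/29 (A(B, x) = -3 + (x + 279)/(-29) = -3 + (279 + x)*(-1/29) = -3 + (-279/29 - x/29) = -366/29 - x/29)
(A(572, f(-5)) + R(E)) - 196654 = ((-366/29 - 7*(-5)/29) - 495) - 196654 = ((-366/29 - 1/29*(-35)) - 495) - 196654 = ((-366/29 + 35/29) - 495) - 196654 = (-331/29 - 495) - 196654 = -14686/29 - 196654 = -5717652/29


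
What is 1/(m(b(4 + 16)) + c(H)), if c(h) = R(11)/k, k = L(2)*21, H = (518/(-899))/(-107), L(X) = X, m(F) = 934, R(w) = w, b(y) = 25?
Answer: 42/39239 ≈ 0.0010704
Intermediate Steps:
H = 518/96193 (H = (518*(-1/899))*(-1/107) = -518/899*(-1/107) = 518/96193 ≈ 0.0053850)
k = 42 (k = 2*21 = 42)
c(h) = 11/42
1/(m(b(4 + 16)) + c(H)) = 1/(934 + 11/42) = 1/(39239/42) = 42/39239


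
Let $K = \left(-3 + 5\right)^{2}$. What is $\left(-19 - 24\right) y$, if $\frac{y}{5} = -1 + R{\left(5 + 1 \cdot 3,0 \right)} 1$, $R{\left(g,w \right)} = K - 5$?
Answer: $430$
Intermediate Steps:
$K = 4$ ($K = 2^{2} = 4$)
$R{\left(g,w \right)} = -1$ ($R{\left(g,w \right)} = 4 - 5 = -1$)
$y = -10$ ($y = 5 \left(-1 - 1\right) = 5 \left(-2\right) = -10$)
$\left(-19 - 24\right) y = \left(-19 - 24\right) \left(-10\right) = \left(-43\right) \left(-10\right) = 430$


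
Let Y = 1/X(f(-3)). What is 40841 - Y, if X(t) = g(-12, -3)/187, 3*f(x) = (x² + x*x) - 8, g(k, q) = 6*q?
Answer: 735325/18 ≈ 40851.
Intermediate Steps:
f(x) = -8/3 + 2*x²/3 (f(x) = ((x² + x*x) - 8)/3 = ((x² + x²) - 8)/3 = (2*x² - 8)/3 = (-8 + 2*x²)/3 = -8/3 + 2*x²/3)
X(t) = -18/187 (X(t) = (6*(-3))/187 = -18*1/187 = -18/187)
Y = -187/18 (Y = 1/(-18/187) = -187/18 ≈ -10.389)
40841 - Y = 40841 - 1*(-187/18) = 40841 + 187/18 = 735325/18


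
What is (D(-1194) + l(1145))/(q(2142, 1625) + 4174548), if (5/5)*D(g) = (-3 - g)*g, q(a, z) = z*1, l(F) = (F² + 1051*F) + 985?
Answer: 1093351/4176173 ≈ 0.26181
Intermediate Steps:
l(F) = 985 + F² + 1051*F
q(a, z) = z
D(g) = g*(-3 - g) (D(g) = (-3 - g)*g = g*(-3 - g))
(D(-1194) + l(1145))/(q(2142, 1625) + 4174548) = (-1*(-1194)*(3 - 1194) + (985 + 1145² + 1051*1145))/(1625 + 4174548) = (-1*(-1194)*(-1191) + (985 + 1311025 + 1203395))/4176173 = (-1422054 + 2515405)*(1/4176173) = 1093351*(1/4176173) = 1093351/4176173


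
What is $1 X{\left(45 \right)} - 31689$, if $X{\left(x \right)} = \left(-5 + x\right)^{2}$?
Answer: $-30089$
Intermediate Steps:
$1 X{\left(45 \right)} - 31689 = 1 \left(-5 + 45\right)^{2} - 31689 = 1 \cdot 40^{2} - 31689 = 1 \cdot 1600 - 31689 = 1600 - 31689 = -30089$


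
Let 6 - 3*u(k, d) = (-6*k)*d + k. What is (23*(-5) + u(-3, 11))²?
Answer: 31684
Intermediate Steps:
u(k, d) = 2 - k/3 + 2*d*k (u(k, d) = 2 - ((-6*k)*d + k)/3 = 2 - (-6*d*k + k)/3 = 2 - (k - 6*d*k)/3 = 2 + (-k/3 + 2*d*k) = 2 - k/3 + 2*d*k)
(23*(-5) + u(-3, 11))² = (23*(-5) + (2 - ⅓*(-3) + 2*11*(-3)))² = (-115 + (2 + 1 - 66))² = (-115 - 63)² = (-178)² = 31684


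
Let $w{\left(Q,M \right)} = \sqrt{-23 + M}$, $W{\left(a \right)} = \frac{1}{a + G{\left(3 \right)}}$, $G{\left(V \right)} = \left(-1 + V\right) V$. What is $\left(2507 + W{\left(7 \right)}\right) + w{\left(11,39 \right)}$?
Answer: $\frac{32644}{13} \approx 2511.1$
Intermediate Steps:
$G{\left(V \right)} = V \left(-1 + V\right)$
$W{\left(a \right)} = \frac{1}{6 + a}$ ($W{\left(a \right)} = \frac{1}{a + 3 \left(-1 + 3\right)} = \frac{1}{a + 3 \cdot 2} = \frac{1}{a + 6} = \frac{1}{6 + a}$)
$\left(2507 + W{\left(7 \right)}\right) + w{\left(11,39 \right)} = \left(2507 + \frac{1}{6 + 7}\right) + \sqrt{-23 + 39} = \left(2507 + \frac{1}{13}\right) + \sqrt{16} = \left(2507 + \frac{1}{13}\right) + 4 = \frac{32592}{13} + 4 = \frac{32644}{13}$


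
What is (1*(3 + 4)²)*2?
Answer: 98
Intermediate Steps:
(1*(3 + 4)²)*2 = (1*7²)*2 = (1*49)*2 = 49*2 = 98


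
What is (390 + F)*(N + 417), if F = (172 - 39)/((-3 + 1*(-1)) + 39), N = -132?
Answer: 112233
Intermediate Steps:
F = 19/5 (F = 133/((-3 - 1) + 39) = 133/(-4 + 39) = 133/35 = 133*(1/35) = 19/5 ≈ 3.8000)
(390 + F)*(N + 417) = (390 + 19/5)*(-132 + 417) = (1969/5)*285 = 112233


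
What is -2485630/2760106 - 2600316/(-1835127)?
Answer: 145316726027/281396946859 ≈ 0.51641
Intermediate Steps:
-2485630/2760106 - 2600316/(-1835127) = -2485630*1/2760106 - 2600316*(-1/1835127) = -1242815/1380053 + 288924/203903 = 145316726027/281396946859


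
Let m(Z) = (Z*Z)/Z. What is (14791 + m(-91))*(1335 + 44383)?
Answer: 672054600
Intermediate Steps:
m(Z) = Z (m(Z) = Z**2/Z = Z)
(14791 + m(-91))*(1335 + 44383) = (14791 - 91)*(1335 + 44383) = 14700*45718 = 672054600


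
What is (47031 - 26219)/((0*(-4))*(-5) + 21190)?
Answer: 10406/10595 ≈ 0.98216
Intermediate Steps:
(47031 - 26219)/((0*(-4))*(-5) + 21190) = 20812/(0*(-5) + 21190) = 20812/(0 + 21190) = 20812/21190 = 20812*(1/21190) = 10406/10595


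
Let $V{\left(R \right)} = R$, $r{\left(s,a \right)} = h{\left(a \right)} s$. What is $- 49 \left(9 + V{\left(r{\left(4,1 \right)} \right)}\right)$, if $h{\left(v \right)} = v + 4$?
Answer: $-1421$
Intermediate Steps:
$h{\left(v \right)} = 4 + v$
$r{\left(s,a \right)} = s \left(4 + a\right)$ ($r{\left(s,a \right)} = \left(4 + a\right) s = s \left(4 + a\right)$)
$- 49 \left(9 + V{\left(r{\left(4,1 \right)} \right)}\right) = - 49 \left(9 + 4 \left(4 + 1\right)\right) = - 49 \left(9 + 4 \cdot 5\right) = - 49 \left(9 + 20\right) = \left(-49\right) 29 = -1421$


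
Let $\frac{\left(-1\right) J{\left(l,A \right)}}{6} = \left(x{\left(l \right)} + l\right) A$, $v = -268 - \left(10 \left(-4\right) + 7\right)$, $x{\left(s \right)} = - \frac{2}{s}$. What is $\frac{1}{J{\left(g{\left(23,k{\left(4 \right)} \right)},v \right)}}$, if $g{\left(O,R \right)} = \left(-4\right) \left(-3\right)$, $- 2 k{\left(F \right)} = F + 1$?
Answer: $\frac{1}{16685} \approx 5.9934 \cdot 10^{-5}$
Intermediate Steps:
$k{\left(F \right)} = - \frac{1}{2} - \frac{F}{2}$ ($k{\left(F \right)} = - \frac{F + 1}{2} = - \frac{1 + F}{2} = - \frac{1}{2} - \frac{F}{2}$)
$g{\left(O,R \right)} = 12$
$v = -235$ ($v = -268 - \left(-40 + 7\right) = -268 - -33 = -268 + 33 = -235$)
$J{\left(l,A \right)} = - 6 A \left(l - \frac{2}{l}\right)$ ($J{\left(l,A \right)} = - 6 \left(- \frac{2}{l} + l\right) A = - 6 \left(l - \frac{2}{l}\right) A = - 6 A \left(l - \frac{2}{l}\right)$)
$\frac{1}{J{\left(g{\left(23,k{\left(4 \right)} \right)},v \right)}} = \frac{1}{6 \left(-235\right) \frac{1}{12} \left(2 - 12^{2}\right)} = \frac{1}{6 \left(-235\right) \frac{1}{12} \left(2 - 144\right)} = \frac{1}{6 \left(-235\right) \frac{1}{12} \left(-142\right)} = \frac{1}{16685}$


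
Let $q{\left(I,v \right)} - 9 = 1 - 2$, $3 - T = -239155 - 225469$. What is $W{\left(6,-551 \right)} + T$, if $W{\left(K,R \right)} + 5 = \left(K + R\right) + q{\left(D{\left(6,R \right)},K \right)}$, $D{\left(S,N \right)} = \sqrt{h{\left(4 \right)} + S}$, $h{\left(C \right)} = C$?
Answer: $464085$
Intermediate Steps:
$T = 464627$ ($T = 3 - \left(-239155 - 225469\right) = 3 - -464624 = 3 + 464624 = 464627$)
$D{\left(S,N \right)} = \sqrt{4 + S}$
$q{\left(I,v \right)} = 8$ ($q{\left(I,v \right)} = 9 + \left(1 - 2\right) = 9 - 1 = 8$)
$W{\left(K,R \right)} = 3 + K + R$ ($W{\left(K,R \right)} = -5 + \left(\left(K + R\right) + 8\right) = -5 + \left(8 + K + R\right) = 3 + K + R$)
$W{\left(6,-551 \right)} + T = \left(3 + 6 - 551\right) + 464627 = -542 + 464627 = 464085$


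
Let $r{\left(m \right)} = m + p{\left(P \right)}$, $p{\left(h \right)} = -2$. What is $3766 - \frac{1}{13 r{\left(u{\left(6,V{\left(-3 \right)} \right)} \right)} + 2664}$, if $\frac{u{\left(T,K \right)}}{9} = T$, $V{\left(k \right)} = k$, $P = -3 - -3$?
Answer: $\frac{12578439}{3340} \approx 3766.0$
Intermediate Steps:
$P = 0$ ($P = -3 + 3 = 0$)
$u{\left(T,K \right)} = 9 T$
$r{\left(m \right)} = -2 + m$ ($r{\left(m \right)} = m - 2 = -2 + m$)
$3766 - \frac{1}{13 r{\left(u{\left(6,V{\left(-3 \right)} \right)} \right)} + 2664} = 3766 - \frac{1}{13 \left(-2 + 9 \cdot 6\right) + 2664} = 3766 - \frac{1}{13 \left(-2 + 54\right) + 2664} = 3766 - \frac{1}{13 \cdot 52 + 2664} = 3766 - \frac{1}{676 + 2664} = 3766 - \frac{1}{3340} = \frac{12578439}{3340}$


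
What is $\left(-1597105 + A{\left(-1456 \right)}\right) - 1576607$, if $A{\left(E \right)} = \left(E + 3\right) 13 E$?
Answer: $24328672$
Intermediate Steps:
$A{\left(E \right)} = E \left(39 + 13 E\right)$ ($A{\left(E \right)} = \left(3 + E\right) 13 E = \left(39 + 13 E\right) E = E \left(39 + 13 E\right)$)
$\left(-1597105 + A{\left(-1456 \right)}\right) - 1576607 = \left(-1597105 + 13 \left(-1456\right) \left(3 - 1456\right)\right) - 1576607 = \left(-1597105 + 13 \left(-1456\right) \left(-1453\right)\right) - 1576607 = \left(-1597105 + 27502384\right) - 1576607 = 25905279 - 1576607 = 24328672$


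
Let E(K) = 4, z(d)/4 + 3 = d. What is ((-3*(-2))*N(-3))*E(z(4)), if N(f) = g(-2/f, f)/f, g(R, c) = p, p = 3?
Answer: -24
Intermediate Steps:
z(d) = -12 + 4*d
g(R, c) = 3
N(f) = 3/f
((-3*(-2))*N(-3))*E(z(4)) = ((-3*(-2))*(3/(-3)))*4 = (6*(3*(-⅓)))*4 = (6*(-1))*4 = -6*4 = -24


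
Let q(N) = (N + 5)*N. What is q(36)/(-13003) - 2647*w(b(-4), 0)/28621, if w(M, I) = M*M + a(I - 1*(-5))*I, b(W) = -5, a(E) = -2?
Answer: -902718121/372158863 ≈ -2.4256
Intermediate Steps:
q(N) = N*(5 + N) (q(N) = (5 + N)*N = N*(5 + N))
w(M, I) = M² - 2*I (w(M, I) = M*M - 2*I = M² - 2*I)
q(36)/(-13003) - 2647*w(b(-4), 0)/28621 = (36*(5 + 36))/(-13003) - 2647*((-5)² - 2*0)/28621 = (36*41)*(-1/13003) - 2647*(25 + 0)*(1/28621) = 1476*(-1/13003) - 2647*25*(1/28621) = -1476/13003 - 66175*1/28621 = -1476/13003 - 66175/28621 = -902718121/372158863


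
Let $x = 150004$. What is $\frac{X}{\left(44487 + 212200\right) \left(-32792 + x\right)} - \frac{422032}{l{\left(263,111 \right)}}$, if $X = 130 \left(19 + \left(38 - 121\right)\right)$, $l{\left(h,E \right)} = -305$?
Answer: $\frac{3174397739680752}{2294118244105} \approx 1383.7$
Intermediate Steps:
$X = -8320$ ($X = 130 \left(19 - 83\right) = 130 \left(-64\right) = -8320$)
$\frac{X}{\left(44487 + 212200\right) \left(-32792 + x\right)} - \frac{422032}{l{\left(263,111 \right)}} = - \frac{8320}{\left(44487 + 212200\right) \left(-32792 + 150004\right)} - \frac{422032}{-305} = - \frac{8320}{256687 \cdot 117212} - - \frac{422032}{305} = - \frac{8320}{30086796644} + \frac{422032}{305} = \left(-8320\right) \frac{1}{30086796644} + \frac{422032}{305} = - \frac{2080}{7521699161} + \frac{422032}{305} = \frac{3174397739680752}{2294118244105}$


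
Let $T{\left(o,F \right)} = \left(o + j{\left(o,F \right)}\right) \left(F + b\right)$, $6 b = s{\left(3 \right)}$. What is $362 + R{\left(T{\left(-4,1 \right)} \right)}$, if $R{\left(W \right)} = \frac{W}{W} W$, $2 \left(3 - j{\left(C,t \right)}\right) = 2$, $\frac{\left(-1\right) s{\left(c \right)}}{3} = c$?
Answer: $363$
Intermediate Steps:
$s{\left(c \right)} = - 3 c$
$j{\left(C,t \right)} = 2$ ($j{\left(C,t \right)} = 3 - 1 = 2$)
$b = - \frac{3}{2}$ ($b = \frac{\left(-3\right) 3}{6} = \frac{1}{6} \left(-9\right) = - \frac{3}{2} \approx -1.5$)
$T{\left(o,F \right)} = \left(2 + o\right) \left(- \frac{3}{2} + F\right)$ ($T{\left(o,F \right)} = \left(o + 2\right) \left(F - \frac{3}{2}\right) = \left(2 + o\right) \left(- \frac{3}{2} + F\right)$)
$R{\left(W \right)} = W$ ($R{\left(W \right)} = 1 W = W$)
$362 + R{\left(T{\left(-4,1 \right)} \right)} = 362 + \left(-3 + 2 \cdot 1 - -6 + 1 \left(-4\right)\right) = 362 + \left(-3 + 2 + 6 - 4\right) = 362 + 1 = 363$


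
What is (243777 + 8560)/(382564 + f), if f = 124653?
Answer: 252337/507217 ≈ 0.49749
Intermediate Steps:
(243777 + 8560)/(382564 + f) = (243777 + 8560)/(382564 + 124653) = 252337/507217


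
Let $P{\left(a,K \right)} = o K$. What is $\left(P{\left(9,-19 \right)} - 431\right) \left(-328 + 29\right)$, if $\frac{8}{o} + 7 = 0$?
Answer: $\frac{856635}{7} \approx 1.2238 \cdot 10^{5}$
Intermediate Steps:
$o = - \frac{8}{7}$ ($o = \frac{8}{-7 + 0} = \frac{8}{-7} = 8 \left(- \frac{1}{7}\right) = - \frac{8}{7} \approx -1.1429$)
$P{\left(a,K \right)} = - \frac{8 K}{7}$
$\left(P{\left(9,-19 \right)} - 431\right) \left(-328 + 29\right) = \left(\left(- \frac{8}{7}\right) \left(-19\right) - 431\right) \left(-328 + 29\right) = \left(\frac{152}{7} - 431\right) \left(-299\right) = \left(- \frac{2865}{7}\right) \left(-299\right) = \frac{856635}{7}$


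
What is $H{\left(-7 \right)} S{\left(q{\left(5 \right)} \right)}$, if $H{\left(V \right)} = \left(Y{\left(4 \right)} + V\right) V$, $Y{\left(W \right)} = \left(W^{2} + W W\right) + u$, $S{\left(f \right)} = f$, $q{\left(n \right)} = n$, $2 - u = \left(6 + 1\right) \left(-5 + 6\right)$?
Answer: $-700$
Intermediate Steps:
$u = -5$ ($u = 2 - \left(6 + 1\right) \left(-5 + 6\right) = 2 - 7 \cdot 1 = 2 - 7 = -5$)
$Y{\left(W \right)} = -5 + 2 W^{2}$ ($Y{\left(W \right)} = \left(W^{2} + W W\right) - 5 = \left(W^{2} + W^{2}\right) - 5 = 2 W^{2} - 5 = -5 + 2 W^{2}$)
$H{\left(V \right)} = V \left(27 + V\right)$ ($H{\left(V \right)} = \left(\left(-5 + 2 \cdot 4^{2}\right) + V\right) V = \left(\left(-5 + 2 \cdot 16\right) + V\right) V = \left(\left(-5 + 32\right) + V\right) V = \left(27 + V\right) V = V \left(27 + V\right)$)
$H{\left(-7 \right)} S{\left(q{\left(5 \right)} \right)} = - 7 \left(27 - 7\right) 5 = \left(-7\right) 20 \cdot 5 = \left(-140\right) 5 = -700$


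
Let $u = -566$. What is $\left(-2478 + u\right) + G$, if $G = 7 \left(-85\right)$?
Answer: $-3639$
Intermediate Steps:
$G = -595$
$\left(-2478 + u\right) + G = \left(-2478 - 566\right) - 595 = -3044 - 595 = -3639$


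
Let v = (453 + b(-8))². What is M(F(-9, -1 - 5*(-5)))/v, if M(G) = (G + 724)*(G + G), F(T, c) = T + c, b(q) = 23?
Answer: 11085/113288 ≈ 0.097848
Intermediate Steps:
v = 226576 (v = (453 + 23)² = 476² = 226576)
M(G) = 2*G*(724 + G) (M(G) = (724 + G)*(2*G) = 2*G*(724 + G))
M(F(-9, -1 - 5*(-5)))/v = (2*(-9 + (-1 - 5*(-5)))*(724 + (-9 + (-1 - 5*(-5)))))/226576 = (2*(-9 + (-1 + 25))*(724 + (-9 + (-1 + 25))))*(1/226576) = (2*(-9 + 24)*(724 + (-9 + 24)))*(1/226576) = (2*15*(724 + 15))*(1/226576) = (2*15*739)*(1/226576) = 22170*(1/226576) = 11085/113288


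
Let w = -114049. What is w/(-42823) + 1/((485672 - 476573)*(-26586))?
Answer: 27589138947863/10359141237522 ≈ 2.6633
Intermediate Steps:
w/(-42823) + 1/((485672 - 476573)*(-26586)) = -114049/(-42823) + 1/((485672 - 476573)*(-26586)) = -114049*(-1/42823) - 1/26586/9099 = 114049/42823 + (1/9099)*(-1/26586) = 114049/42823 - 1/241906014 = 27589138947863/10359141237522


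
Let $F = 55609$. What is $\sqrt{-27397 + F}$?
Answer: $2 \sqrt{7053} \approx 167.96$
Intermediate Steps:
$\sqrt{-27397 + F} = \sqrt{-27397 + 55609} = \sqrt{28212} = 2 \sqrt{7053}$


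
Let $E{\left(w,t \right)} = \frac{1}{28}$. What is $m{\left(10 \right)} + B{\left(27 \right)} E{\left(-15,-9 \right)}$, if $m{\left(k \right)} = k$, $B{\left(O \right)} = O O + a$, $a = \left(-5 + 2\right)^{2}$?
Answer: $\frac{509}{14} \approx 36.357$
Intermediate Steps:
$a = 9$ ($a = \left(-3\right)^{2} = 9$)
$E{\left(w,t \right)} = \frac{1}{28}$
$B{\left(O \right)} = 9 + O^{2}$ ($B{\left(O \right)} = O O + 9 = O^{2} + 9 = 9 + O^{2}$)
$m{\left(10 \right)} + B{\left(27 \right)} E{\left(-15,-9 \right)} = 10 + \left(9 + 27^{2}\right) \frac{1}{28} = 10 + \left(9 + 729\right) \frac{1}{28} = 10 + 738 \cdot \frac{1}{28} = 10 + \frac{369}{14} = \frac{509}{14}$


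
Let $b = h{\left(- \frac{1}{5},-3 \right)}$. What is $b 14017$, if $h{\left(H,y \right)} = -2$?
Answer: $-28034$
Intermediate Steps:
$b = -2$
$b 14017 = \left(-2\right) 14017 = -28034$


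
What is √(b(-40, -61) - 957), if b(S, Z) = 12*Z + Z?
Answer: 5*I*√70 ≈ 41.833*I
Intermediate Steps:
b(S, Z) = 13*Z
√(b(-40, -61) - 957) = √(13*(-61) - 957) = √(-793 - 957) = √(-1750) = 5*I*√70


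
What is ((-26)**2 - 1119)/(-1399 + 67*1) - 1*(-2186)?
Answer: 2912195/1332 ≈ 2186.3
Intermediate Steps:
((-26)**2 - 1119)/(-1399 + 67*1) - 1*(-2186) = (676 - 1119)/(-1399 + 67) + 2186 = -443/(-1332) + 2186 = -443*(-1/1332) + 2186 = 443/1332 + 2186 = 2912195/1332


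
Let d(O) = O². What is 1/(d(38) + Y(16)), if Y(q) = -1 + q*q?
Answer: 1/1699 ≈ 0.00058858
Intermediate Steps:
Y(q) = -1 + q²
1/(d(38) + Y(16)) = 1/(38² + (-1 + 16²)) = 1/(1444 + (-1 + 256)) = 1/(1444 + 255) = 1/1699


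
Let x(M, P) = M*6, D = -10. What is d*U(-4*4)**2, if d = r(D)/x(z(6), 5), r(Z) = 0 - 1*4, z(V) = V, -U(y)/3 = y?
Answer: -256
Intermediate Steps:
U(y) = -3*y
x(M, P) = 6*M
r(Z) = -4 (r(Z) = 0 - 4 = -4)
d = -1/9 (d = -4/(6*6) = -4/36 = -4*1/36 = -1/9 ≈ -0.11111)
d*U(-4*4)**2 = -(-(-12)*4)**2/9 = -(-3*(-16))**2/9 = -1/9*48**2 = -1/9*2304 = -256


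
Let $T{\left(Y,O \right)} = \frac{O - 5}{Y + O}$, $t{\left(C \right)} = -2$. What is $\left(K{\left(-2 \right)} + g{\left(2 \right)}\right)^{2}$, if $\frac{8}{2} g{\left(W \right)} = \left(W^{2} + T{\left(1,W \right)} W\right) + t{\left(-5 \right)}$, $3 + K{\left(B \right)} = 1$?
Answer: $4$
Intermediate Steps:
$K{\left(B \right)} = -2$ ($K{\left(B \right)} = -3 + 1 = -2$)
$T{\left(Y,O \right)} = \frac{-5 + O}{O + Y}$
$g{\left(W \right)} = - \frac{1}{2} + \frac{W^{2}}{4} + \frac{W \left(-5 + W\right)}{4 \left(1 + W\right)}$ ($g{\left(W \right)} = \frac{\left(W^{2} + \frac{-5 + W}{W + 1} W\right) - 2}{4} = \frac{\left(W^{2} + \frac{-5 + W}{1 + W} W\right) - 2}{4} = \frac{\left(W^{2} + \frac{W \left(-5 + W\right)}{1 + W}\right) - 2}{4} = \frac{-2 + W^{2} + \frac{W \left(-5 + W\right)}{1 + W}}{4} = - \frac{1}{2} + \frac{W^{2}}{4} + \frac{W \left(-5 + W\right)}{4 \left(1 + W\right)}$)
$\left(K{\left(-2 \right)} + g{\left(2 \right)}\right)^{2} = \left(-2 + \frac{2 \left(-5 + 2\right) + \left(1 + 2\right) \left(-2 + 2^{2}\right)}{4 \left(1 + 2\right)}\right)^{2} = \left(-2 + \frac{2 \left(-3\right) + 3 \left(-2 + 4\right)}{4 \cdot 3}\right)^{2} = \left(-2 + \frac{1}{4} \cdot \frac{1}{3} \left(-6 + 3 \cdot 2\right)\right)^{2} = \left(-2 + \frac{1}{4} \cdot \frac{1}{3} \left(-6 + 6\right)\right)^{2} = \left(-2 + \frac{1}{4} \cdot \frac{1}{3} \cdot 0\right)^{2} = \left(-2 + 0\right)^{2} = \left(-2\right)^{2} = 4$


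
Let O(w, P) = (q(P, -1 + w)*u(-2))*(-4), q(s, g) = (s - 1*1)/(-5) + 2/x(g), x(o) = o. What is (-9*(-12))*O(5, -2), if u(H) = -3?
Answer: 7128/5 ≈ 1425.6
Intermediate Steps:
q(s, g) = ⅕ + 2/g - s/5 (q(s, g) = (s - 1*1)/(-5) + 2/g = (s - 1)*(-⅕) + 2/g = (-1 + s)*(-⅕) + 2/g = (⅕ - s/5) + 2/g = ⅕ + 2/g - s/5)
O(w, P) = 12*(10 + (1 - P)*(-1 + w))/(5*(-1 + w)) (O(w, P) = (((10 + (-1 + w)*(1 - P))/(5*(-1 + w)))*(-3))*(-4) = (((10 + (1 - P)*(-1 + w))/(5*(-1 + w)))*(-3))*(-4) = -3*(10 + (1 - P)*(-1 + w))/(5*(-1 + w))*(-4) = 12*(10 + (1 - P)*(-1 + w))/(5*(-1 + w)))
(-9*(-12))*O(5, -2) = (-9*(-12))*(12*(10 + (1 - 1*(-2))*(-1 + 5))/(5*(-1 + 5))) = 108*((12/5)*(10 + (1 + 2)*4)/4) = 108*((12/5)*(¼)*(10 + 3*4)) = 108*((12/5)*(¼)*(10 + 12)) = 108*((12/5)*(¼)*22) = 108*(66/5) = 7128/5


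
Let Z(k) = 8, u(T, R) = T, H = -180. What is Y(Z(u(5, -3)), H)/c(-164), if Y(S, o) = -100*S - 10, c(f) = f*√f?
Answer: -405*I*√41/6724 ≈ -0.38567*I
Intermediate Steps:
c(f) = f^(3/2)
Y(S, o) = -10 - 100*S
Y(Z(u(5, -3)), H)/c(-164) = (-10 - 100*8)/((-164)^(3/2)) = (-10 - 800)/((-328*I*√41)) = -405*I*√41/6724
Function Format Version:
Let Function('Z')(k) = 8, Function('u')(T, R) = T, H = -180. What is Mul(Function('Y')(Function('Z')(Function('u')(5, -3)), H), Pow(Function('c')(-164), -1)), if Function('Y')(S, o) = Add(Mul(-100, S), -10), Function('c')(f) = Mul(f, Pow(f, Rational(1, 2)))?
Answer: Mul(Rational(-405, 6724), I, Pow(41, Rational(1, 2))) ≈ Mul(-0.38567, I)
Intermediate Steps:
Function('c')(f) = Pow(f, Rational(3, 2))
Function('Y')(S, o) = Add(-10, Mul(-100, S))
Mul(Function('Y')(Function('Z')(Function('u')(5, -3)), H), Pow(Function('c')(-164), -1)) = Mul(Add(-10, Mul(-100, 8)), Pow(Pow(-164, Rational(3, 2)), -1)) = Mul(Add(-10, -800), Pow(Mul(-328, I, Pow(41, Rational(1, 2))), -1)) = Mul(-810, Mul(Rational(1, 13448), I, Pow(41, Rational(1, 2)))) = Mul(Rational(-405, 6724), I, Pow(41, Rational(1, 2)))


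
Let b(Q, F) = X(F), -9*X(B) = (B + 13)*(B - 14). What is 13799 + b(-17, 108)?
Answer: 112817/9 ≈ 12535.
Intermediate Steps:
X(B) = -(-14 + B)*(13 + B)/9 (X(B) = -(B + 13)*(B - 14)/9 = -(13 + B)*(-14 + B)/9 = -(-14 + B)*(13 + B)/9)
b(Q, F) = 182/9 - F²/9 + F/9
13799 + b(-17, 108) = 13799 + (182/9 - ⅑*108² + (⅑)*108) = 13799 + (182/9 - ⅑*11664 + 12) = 13799 + (182/9 - 1296 + 12) = 13799 - 11374/9 = 112817/9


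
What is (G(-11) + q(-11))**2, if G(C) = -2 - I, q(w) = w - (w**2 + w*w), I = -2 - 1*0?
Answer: 64009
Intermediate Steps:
I = -2 (I = -2 + 0 = -2)
q(w) = w - 2*w**2 (q(w) = w - (w**2 + w**2) = w - 2*w**2)
G(C) = 0 (G(C) = -2 - 1*(-2) = -2 + 2 = 0)
(G(-11) + q(-11))**2 = (0 - 11*(1 - 2*(-11)))**2 = (0 - 11*(1 + 22))**2 = (0 - 11*23)**2 = (0 - 253)**2 = (-253)**2 = 64009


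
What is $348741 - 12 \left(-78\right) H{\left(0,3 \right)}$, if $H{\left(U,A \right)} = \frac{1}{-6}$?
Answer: $348585$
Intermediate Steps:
$H{\left(U,A \right)} = - \frac{1}{6}$
$348741 - 12 \left(-78\right) H{\left(0,3 \right)} = 348741 - 12 \left(-78\right) \left(- \frac{1}{6}\right) = 348741 - \left(-936\right) \left(- \frac{1}{6}\right) = 348741 - 156 = 348585$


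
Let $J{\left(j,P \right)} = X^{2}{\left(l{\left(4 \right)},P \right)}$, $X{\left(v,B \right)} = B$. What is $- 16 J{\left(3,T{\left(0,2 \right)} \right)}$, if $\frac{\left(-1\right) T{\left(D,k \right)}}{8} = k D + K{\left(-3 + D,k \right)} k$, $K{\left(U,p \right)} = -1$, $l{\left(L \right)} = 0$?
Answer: $-4096$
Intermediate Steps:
$T{\left(D,k \right)} = 8 k - 8 D k$ ($T{\left(D,k \right)} = - 8 \left(k D - k\right) = - 8 \left(D k - k\right) = - 8 \left(- k + D k\right) = 8 k - 8 D k$)
$J{\left(j,P \right)} = P^{2}$
$- 16 J{\left(3,T{\left(0,2 \right)} \right)} = - 16 \left(8 \cdot 2 \left(1 - 0\right)\right)^{2} = - 16 \left(8 \cdot 2 \left(1 + 0\right)\right)^{2} = - 16 \left(8 \cdot 2 \cdot 1\right)^{2} = - 16 \cdot 16^{2} = \left(-16\right) 256 = -4096$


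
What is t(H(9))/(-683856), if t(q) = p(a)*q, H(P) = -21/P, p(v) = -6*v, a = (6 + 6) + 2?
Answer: -49/170964 ≈ -0.00028661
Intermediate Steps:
a = 14 (a = 12 + 2 = 14)
t(q) = -84*q (t(q) = (-6*14)*q = -84*q)
t(H(9))/(-683856) = -(-1764)/9/(-683856) = -(-1764)/9*(-1/683856) = -84*(-7/3)*(-1/683856) = 196*(-1/683856) = -49/170964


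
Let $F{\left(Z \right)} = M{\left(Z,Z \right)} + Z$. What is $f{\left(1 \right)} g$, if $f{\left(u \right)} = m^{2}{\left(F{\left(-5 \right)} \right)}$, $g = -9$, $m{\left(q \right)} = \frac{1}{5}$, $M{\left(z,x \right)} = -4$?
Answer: $- \frac{9}{25} \approx -0.36$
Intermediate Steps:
$F{\left(Z \right)} = -4 + Z$
$m{\left(q \right)} = \frac{1}{5}$
$f{\left(u \right)} = \frac{1}{25}$ ($f{\left(u \right)} = \left(\frac{1}{5}\right)^{2} = \frac{1}{25}$)
$f{\left(1 \right)} g = \frac{1}{25} \left(-9\right) = - \frac{9}{25}$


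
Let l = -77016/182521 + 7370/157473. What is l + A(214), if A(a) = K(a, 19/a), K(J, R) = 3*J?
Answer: 18441664335188/28742129433 ≈ 641.63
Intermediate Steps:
A(a) = 3*a
l = -10782760798/28742129433 (l = -77016*1/182521 + 7370*(1/157473) = -77016/182521 + 7370/157473 = -10782760798/28742129433 ≈ -0.37516)
l + A(214) = -10782760798/28742129433 + 3*214 = -10782760798/28742129433 + 642 = 18441664335188/28742129433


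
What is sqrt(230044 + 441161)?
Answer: sqrt(671205) ≈ 819.27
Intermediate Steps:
sqrt(230044 + 441161) = sqrt(671205)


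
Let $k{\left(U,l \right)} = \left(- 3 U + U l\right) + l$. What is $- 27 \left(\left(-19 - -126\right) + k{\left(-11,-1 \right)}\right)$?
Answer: $-4050$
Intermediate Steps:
$k{\left(U,l \right)} = l - 3 U + U l$
$- 27 \left(\left(-19 - -126\right) + k{\left(-11,-1 \right)}\right) = - 27 \left(\left(-19 - -126\right) - -43\right) = - 27 \left(\left(-19 + 126\right) + \left(-1 + 33 + 11\right)\right) = - 27 \left(107 + 43\right) = \left(-27\right) 150 = -4050$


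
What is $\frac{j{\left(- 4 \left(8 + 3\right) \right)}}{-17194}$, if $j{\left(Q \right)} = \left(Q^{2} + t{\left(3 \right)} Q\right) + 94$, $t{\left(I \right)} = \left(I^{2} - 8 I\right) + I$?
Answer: $- \frac{1279}{8597} \approx -0.14877$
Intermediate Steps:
$t{\left(I \right)} = I^{2} - 7 I$
$j{\left(Q \right)} = 94 + Q^{2} - 12 Q$ ($j{\left(Q \right)} = \left(Q^{2} + 3 \left(-7 + 3\right) Q\right) + 94 = \left(Q^{2} + 3 \left(-4\right) Q\right) + 94 = \left(Q^{2} - 12 Q\right) + 94 = 94 + Q^{2} - 12 Q$)
$\frac{j{\left(- 4 \left(8 + 3\right) \right)}}{-17194} = \frac{94 + \left(- 4 \left(8 + 3\right)\right)^{2} - 12 \left(- 4 \left(8 + 3\right)\right)}{-17194} = \left(94 + \left(\left(-4\right) 11\right)^{2} - 12 \left(\left(-4\right) 11\right)\right) \left(- \frac{1}{17194}\right) = \left(94 + \left(-44\right)^{2} - -528\right) \left(- \frac{1}{17194}\right) = \left(94 + 1936 + 528\right) \left(- \frac{1}{17194}\right) = 2558 \left(- \frac{1}{17194}\right) = - \frac{1279}{8597}$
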